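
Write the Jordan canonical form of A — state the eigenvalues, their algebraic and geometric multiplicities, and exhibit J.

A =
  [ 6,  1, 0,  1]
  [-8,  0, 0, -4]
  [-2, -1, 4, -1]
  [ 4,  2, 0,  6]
J_2(4) ⊕ J_1(4) ⊕ J_1(4)

The characteristic polynomial is
  det(x·I − A) = x^4 - 16*x^3 + 96*x^2 - 256*x + 256 = (x - 4)^4

Eigenvalues and multiplicities (the geometric multiplicity of λ is n − rank(A − λI), which equals the number of Jordan blocks for λ):
  λ = 4: algebraic multiplicity = 4, geometric multiplicity = 3

Determining the block sizes for each eigenvalue:
  λ = 4: 3 blocks summing to 4 forces exactly one block of size 2 and the rest size 1 → block sizes [2, 1, 1]

Assembling the blocks gives a Jordan form
J =
  [4, 1, 0, 0]
  [0, 4, 0, 0]
  [0, 0, 4, 0]
  [0, 0, 0, 4]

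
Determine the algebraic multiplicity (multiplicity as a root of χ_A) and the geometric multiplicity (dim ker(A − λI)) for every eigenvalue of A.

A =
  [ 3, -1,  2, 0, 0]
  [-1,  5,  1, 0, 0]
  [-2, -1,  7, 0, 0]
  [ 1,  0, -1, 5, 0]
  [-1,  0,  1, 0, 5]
λ = 5: alg = 5, geom = 3

Step 1 — factor the characteristic polynomial to read off the algebraic multiplicities:
  χ_A(x) = (x - 5)^5

Step 2 — compute geometric multiplicities via the rank-nullity identity g(λ) = n − rank(A − λI):
  rank(A − (5)·I) = 2, so dim ker(A − (5)·I) = n − 2 = 3

Summary:
  λ = 5: algebraic multiplicity = 5, geometric multiplicity = 3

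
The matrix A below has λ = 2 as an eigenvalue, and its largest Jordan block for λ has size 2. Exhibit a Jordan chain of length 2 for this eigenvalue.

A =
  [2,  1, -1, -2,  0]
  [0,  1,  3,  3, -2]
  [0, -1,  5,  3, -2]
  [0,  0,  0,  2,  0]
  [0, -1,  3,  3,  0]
A Jordan chain for λ = 2 of length 2:
v_1 = (1, -1, -1, 0, -1)ᵀ
v_2 = (0, 1, 0, 0, 0)ᵀ

Let N = A − (2)·I. We want v_2 with N^2 v_2 = 0 but N^1 v_2 ≠ 0; then v_{j-1} := N · v_j for j = 2, …, 2.

Pick v_2 = (0, 1, 0, 0, 0)ᵀ.
Then v_1 = N · v_2 = (1, -1, -1, 0, -1)ᵀ.

Sanity check: (A − (2)·I) v_1 = (0, 0, 0, 0, 0)ᵀ = 0. ✓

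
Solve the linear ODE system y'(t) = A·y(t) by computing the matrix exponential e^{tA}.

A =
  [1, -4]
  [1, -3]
e^{tA} =
  [2*t*exp(-t) + exp(-t), -4*t*exp(-t)]
  [t*exp(-t), -2*t*exp(-t) + exp(-t)]

Strategy: write A = P · J · P⁻¹ where J is a Jordan canonical form, so e^{tA} = P · e^{tJ} · P⁻¹, and e^{tJ} can be computed block-by-block.

A has Jordan form
J =
  [-1,  1]
  [ 0, -1]
(up to reordering of blocks).

Per-block formulas:
  For a 2×2 Jordan block J_2(-1): exp(t · J_2(-1)) = e^(-1t)·(I + t·N), where N is the 2×2 nilpotent shift.

After assembling e^{tJ} and conjugating by P, we get:

e^{tA} =
  [2*t*exp(-t) + exp(-t), -4*t*exp(-t)]
  [t*exp(-t), -2*t*exp(-t) + exp(-t)]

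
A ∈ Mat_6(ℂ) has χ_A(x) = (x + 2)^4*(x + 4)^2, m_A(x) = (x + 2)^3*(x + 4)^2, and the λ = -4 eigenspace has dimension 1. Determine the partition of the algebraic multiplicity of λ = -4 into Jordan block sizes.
Block sizes for λ = -4: [2]

Step 1 — from the characteristic polynomial, algebraic multiplicity of λ = -4 is 2. From dim ker(A − (-4)·I) = 1, there are exactly 1 Jordan blocks for λ = -4.
Step 2 — from the minimal polynomial, the factor (x + 4)^2 tells us the largest block for λ = -4 has size 2.
Step 3 — with total size 2, 1 blocks, and largest block 2, the block sizes (in nonincreasing order) are [2].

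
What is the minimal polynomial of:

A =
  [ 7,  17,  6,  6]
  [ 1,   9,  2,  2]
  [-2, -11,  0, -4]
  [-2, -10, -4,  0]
x^3 - 12*x^2 + 48*x - 64

The characteristic polynomial is χ_A(x) = (x - 4)^4, so the eigenvalues are known. The minimal polynomial is
  m_A(x) = Π_λ (x − λ)^{k_λ}
where k_λ is the size of the *largest* Jordan block for λ (equivalently, the smallest k with (A − λI)^k v = 0 for every generalised eigenvector v of λ).

  λ = 4: largest Jordan block has size 3, contributing (x − 4)^3

So m_A(x) = (x - 4)^3 = x^3 - 12*x^2 + 48*x - 64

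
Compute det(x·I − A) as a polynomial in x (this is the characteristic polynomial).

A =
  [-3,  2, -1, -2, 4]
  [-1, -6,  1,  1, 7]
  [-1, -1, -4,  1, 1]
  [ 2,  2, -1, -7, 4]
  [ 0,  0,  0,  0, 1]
x^5 + 19*x^4 + 130*x^3 + 350*x^2 + 125*x - 625

Expanding det(x·I − A) (e.g. by cofactor expansion or by noting that A is similar to its Jordan form J, which has the same characteristic polynomial as A) gives
  χ_A(x) = x^5 + 19*x^4 + 130*x^3 + 350*x^2 + 125*x - 625
which factors as (x - 1)*(x + 5)^4. The eigenvalues (with algebraic multiplicities) are λ = -5 with multiplicity 4, λ = 1 with multiplicity 1.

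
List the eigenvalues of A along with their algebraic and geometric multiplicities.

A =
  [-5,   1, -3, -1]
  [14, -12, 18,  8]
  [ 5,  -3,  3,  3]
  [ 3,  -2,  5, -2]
λ = -4: alg = 4, geom = 2

Step 1 — factor the characteristic polynomial to read off the algebraic multiplicities:
  χ_A(x) = (x + 4)^4

Step 2 — compute geometric multiplicities via the rank-nullity identity g(λ) = n − rank(A − λI):
  rank(A − (-4)·I) = 2, so dim ker(A − (-4)·I) = n − 2 = 2

Summary:
  λ = -4: algebraic multiplicity = 4, geometric multiplicity = 2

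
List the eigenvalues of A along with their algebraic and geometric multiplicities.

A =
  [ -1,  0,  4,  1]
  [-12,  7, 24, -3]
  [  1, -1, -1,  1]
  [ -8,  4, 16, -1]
λ = 1: alg = 4, geom = 2

Step 1 — factor the characteristic polynomial to read off the algebraic multiplicities:
  χ_A(x) = (x - 1)^4

Step 2 — compute geometric multiplicities via the rank-nullity identity g(λ) = n − rank(A − λI):
  rank(A − (1)·I) = 2, so dim ker(A − (1)·I) = n − 2 = 2

Summary:
  λ = 1: algebraic multiplicity = 4, geometric multiplicity = 2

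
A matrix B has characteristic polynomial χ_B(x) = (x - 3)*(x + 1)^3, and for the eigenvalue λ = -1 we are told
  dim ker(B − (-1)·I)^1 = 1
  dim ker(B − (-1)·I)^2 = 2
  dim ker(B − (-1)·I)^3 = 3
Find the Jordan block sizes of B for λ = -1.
Block sizes for λ = -1: [3]

From the dimensions of kernels of powers, the number of Jordan blocks of size at least j is d_j − d_{j−1} where d_j = dim ker(N^j) (with d_0 = 0). Computing the differences gives [1, 1, 1].
The number of blocks of size exactly k is (#blocks of size ≥ k) − (#blocks of size ≥ k + 1), so the partition is: 1 block(s) of size 3.
In nonincreasing order the block sizes are [3].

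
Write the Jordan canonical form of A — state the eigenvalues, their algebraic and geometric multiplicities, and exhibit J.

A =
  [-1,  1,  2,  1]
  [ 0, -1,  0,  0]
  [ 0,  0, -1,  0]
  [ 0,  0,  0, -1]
J_2(-1) ⊕ J_1(-1) ⊕ J_1(-1)

The characteristic polynomial is
  det(x·I − A) = x^4 + 4*x^3 + 6*x^2 + 4*x + 1 = (x + 1)^4

Eigenvalues and multiplicities (the geometric multiplicity of λ is n − rank(A − λI), which equals the number of Jordan blocks for λ):
  λ = -1: algebraic multiplicity = 4, geometric multiplicity = 3

Determining the block sizes for each eigenvalue:
  λ = -1: 3 blocks summing to 4 forces exactly one block of size 2 and the rest size 1 → block sizes [2, 1, 1]

Assembling the blocks gives a Jordan form
J =
  [-1,  1,  0,  0]
  [ 0, -1,  0,  0]
  [ 0,  0, -1,  0]
  [ 0,  0,  0, -1]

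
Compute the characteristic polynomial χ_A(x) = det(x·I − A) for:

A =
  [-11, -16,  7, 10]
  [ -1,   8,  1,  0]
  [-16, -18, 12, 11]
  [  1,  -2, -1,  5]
x^4 - 14*x^3 + 36*x^2 + 216*x - 864

Expanding det(x·I − A) (e.g. by cofactor expansion or by noting that A is similar to its Jordan form J, which has the same characteristic polynomial as A) gives
  χ_A(x) = x^4 - 14*x^3 + 36*x^2 + 216*x - 864
which factors as (x - 6)^3*(x + 4). The eigenvalues (with algebraic multiplicities) are λ = -4 with multiplicity 1, λ = 6 with multiplicity 3.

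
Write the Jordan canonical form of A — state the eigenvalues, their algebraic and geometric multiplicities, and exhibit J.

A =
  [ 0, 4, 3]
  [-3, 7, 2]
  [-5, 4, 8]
J_3(5)

The characteristic polynomial is
  det(x·I − A) = x^3 - 15*x^2 + 75*x - 125 = (x - 5)^3

Eigenvalues and multiplicities (the geometric multiplicity of λ is n − rank(A − λI), which equals the number of Jordan blocks for λ):
  λ = 5: algebraic multiplicity = 3, geometric multiplicity = 1

Determining the block sizes for each eigenvalue:
  λ = 5: one block (gm = 1), so the single block has size am = 3 → block sizes [3]

Assembling the blocks gives a Jordan form
J =
  [5, 1, 0]
  [0, 5, 1]
  [0, 0, 5]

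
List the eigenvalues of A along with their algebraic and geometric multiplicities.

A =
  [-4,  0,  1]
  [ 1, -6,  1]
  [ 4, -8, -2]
λ = -4: alg = 3, geom = 1

Step 1 — factor the characteristic polynomial to read off the algebraic multiplicities:
  χ_A(x) = (x + 4)^3

Step 2 — compute geometric multiplicities via the rank-nullity identity g(λ) = n − rank(A − λI):
  rank(A − (-4)·I) = 2, so dim ker(A − (-4)·I) = n − 2 = 1

Summary:
  λ = -4: algebraic multiplicity = 3, geometric multiplicity = 1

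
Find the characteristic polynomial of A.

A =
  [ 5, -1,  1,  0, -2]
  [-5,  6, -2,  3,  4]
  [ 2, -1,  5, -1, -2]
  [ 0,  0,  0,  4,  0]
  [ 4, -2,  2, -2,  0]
x^5 - 20*x^4 + 160*x^3 - 640*x^2 + 1280*x - 1024

Expanding det(x·I − A) (e.g. by cofactor expansion or by noting that A is similar to its Jordan form J, which has the same characteristic polynomial as A) gives
  χ_A(x) = x^5 - 20*x^4 + 160*x^3 - 640*x^2 + 1280*x - 1024
which factors as (x - 4)^5. The eigenvalues (with algebraic multiplicities) are λ = 4 with multiplicity 5.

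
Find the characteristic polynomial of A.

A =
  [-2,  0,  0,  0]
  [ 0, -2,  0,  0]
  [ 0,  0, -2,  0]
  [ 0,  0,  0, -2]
x^4 + 8*x^3 + 24*x^2 + 32*x + 16

Expanding det(x·I − A) (e.g. by cofactor expansion or by noting that A is similar to its Jordan form J, which has the same characteristic polynomial as A) gives
  χ_A(x) = x^4 + 8*x^3 + 24*x^2 + 32*x + 16
which factors as (x + 2)^4. The eigenvalues (with algebraic multiplicities) are λ = -2 with multiplicity 4.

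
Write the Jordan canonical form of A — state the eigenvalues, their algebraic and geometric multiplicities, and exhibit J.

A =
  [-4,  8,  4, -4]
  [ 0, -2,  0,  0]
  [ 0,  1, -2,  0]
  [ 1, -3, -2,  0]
J_2(-2) ⊕ J_2(-2)

The characteristic polynomial is
  det(x·I − A) = x^4 + 8*x^3 + 24*x^2 + 32*x + 16 = (x + 2)^4

Eigenvalues and multiplicities (the geometric multiplicity of λ is n − rank(A − λI), which equals the number of Jordan blocks for λ):
  λ = -2: algebraic multiplicity = 4, geometric multiplicity = 2

Determining the block sizes for each eigenvalue:
  λ = -2: with am = 4 and gm = 2, the partition is not yet determined (e.g. several partitions of 4 into 2 parts exist). Let N = A − (-2)·I. Computing rank(N^1) = 2, rank(N^2) = 0; the number of blocks of size ≥ j is rank(N^{j−1}) − rank(N^j), giving [2, 2]. So we have 2 block(s) of size 2 → block sizes [2, 2]

Assembling the blocks gives a Jordan form
J =
  [-2,  1,  0,  0]
  [ 0, -2,  0,  0]
  [ 0,  0, -2,  1]
  [ 0,  0,  0, -2]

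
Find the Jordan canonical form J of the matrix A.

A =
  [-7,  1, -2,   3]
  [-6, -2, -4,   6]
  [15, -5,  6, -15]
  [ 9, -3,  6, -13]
J_2(-4) ⊕ J_1(-4) ⊕ J_1(-4)

The characteristic polynomial is
  det(x·I − A) = x^4 + 16*x^3 + 96*x^2 + 256*x + 256 = (x + 4)^4

Eigenvalues and multiplicities (the geometric multiplicity of λ is n − rank(A − λI), which equals the number of Jordan blocks for λ):
  λ = -4: algebraic multiplicity = 4, geometric multiplicity = 3

Determining the block sizes for each eigenvalue:
  λ = -4: 3 blocks summing to 4 forces exactly one block of size 2 and the rest size 1 → block sizes [2, 1, 1]

Assembling the blocks gives a Jordan form
J =
  [-4,  1,  0,  0]
  [ 0, -4,  0,  0]
  [ 0,  0, -4,  0]
  [ 0,  0,  0, -4]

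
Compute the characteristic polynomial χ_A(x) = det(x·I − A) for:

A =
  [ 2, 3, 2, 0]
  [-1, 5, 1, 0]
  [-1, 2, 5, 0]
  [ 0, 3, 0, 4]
x^4 - 16*x^3 + 96*x^2 - 256*x + 256

Expanding det(x·I − A) (e.g. by cofactor expansion or by noting that A is similar to its Jordan form J, which has the same characteristic polynomial as A) gives
  χ_A(x) = x^4 - 16*x^3 + 96*x^2 - 256*x + 256
which factors as (x - 4)^4. The eigenvalues (with algebraic multiplicities) are λ = 4 with multiplicity 4.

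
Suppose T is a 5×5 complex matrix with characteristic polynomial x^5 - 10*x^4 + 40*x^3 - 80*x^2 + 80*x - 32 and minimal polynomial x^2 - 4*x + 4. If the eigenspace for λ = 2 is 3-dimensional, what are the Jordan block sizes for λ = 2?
Block sizes for λ = 2: [2, 2, 1]

Step 1 — from the characteristic polynomial, algebraic multiplicity of λ = 2 is 5. From dim ker(T − (2)·I) = 3, there are exactly 3 Jordan blocks for λ = 2.
Step 2 — from the minimal polynomial, the factor (x − 2)^2 tells us the largest block for λ = 2 has size 2.
Step 3 — with total size 5, 3 blocks, and largest block 2, the block sizes (in nonincreasing order) are [2, 2, 1].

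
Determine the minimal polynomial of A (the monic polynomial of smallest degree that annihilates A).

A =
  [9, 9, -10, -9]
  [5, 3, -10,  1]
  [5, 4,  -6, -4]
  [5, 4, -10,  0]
x^3 - 2*x^2 - 7*x - 4

The characteristic polynomial is χ_A(x) = (x - 4)^2*(x + 1)^2, so the eigenvalues are known. The minimal polynomial is
  m_A(x) = Π_λ (x − λ)^{k_λ}
where k_λ is the size of the *largest* Jordan block for λ (equivalently, the smallest k with (A − λI)^k v = 0 for every generalised eigenvector v of λ).

  λ = -1: largest Jordan block has size 2, contributing (x + 1)^2
  λ = 4: largest Jordan block has size 1, contributing (x − 4)

So m_A(x) = (x - 4)*(x + 1)^2 = x^3 - 2*x^2 - 7*x - 4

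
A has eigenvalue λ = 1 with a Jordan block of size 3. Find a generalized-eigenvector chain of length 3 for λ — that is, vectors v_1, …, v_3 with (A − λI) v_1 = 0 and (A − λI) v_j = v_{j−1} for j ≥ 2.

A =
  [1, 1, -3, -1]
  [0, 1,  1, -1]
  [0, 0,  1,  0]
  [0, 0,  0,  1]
A Jordan chain for λ = 1 of length 3:
v_1 = (1, 0, 0, 0)ᵀ
v_2 = (-3, 1, 0, 0)ᵀ
v_3 = (0, 0, 1, 0)ᵀ

Let N = A − (1)·I. We want v_3 with N^3 v_3 = 0 but N^2 v_3 ≠ 0; then v_{j-1} := N · v_j for j = 3, …, 2.

Pick v_3 = (0, 0, 1, 0)ᵀ.
Then v_2 = N · v_3 = (-3, 1, 0, 0)ᵀ.
Then v_1 = N · v_2 = (1, 0, 0, 0)ᵀ.

Sanity check: (A − (1)·I) v_1 = (0, 0, 0, 0)ᵀ = 0. ✓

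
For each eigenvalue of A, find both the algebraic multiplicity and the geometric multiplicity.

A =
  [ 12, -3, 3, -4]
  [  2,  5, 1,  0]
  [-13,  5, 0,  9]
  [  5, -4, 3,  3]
λ = 2: alg = 1, geom = 1; λ = 6: alg = 3, geom = 1

Step 1 — factor the characteristic polynomial to read off the algebraic multiplicities:
  χ_A(x) = (x - 6)^3*(x - 2)

Step 2 — compute geometric multiplicities via the rank-nullity identity g(λ) = n − rank(A − λI):
  rank(A − (2)·I) = 3, so dim ker(A − (2)·I) = n − 3 = 1
  rank(A − (6)·I) = 3, so dim ker(A − (6)·I) = n − 3 = 1

Summary:
  λ = 2: algebraic multiplicity = 1, geometric multiplicity = 1
  λ = 6: algebraic multiplicity = 3, geometric multiplicity = 1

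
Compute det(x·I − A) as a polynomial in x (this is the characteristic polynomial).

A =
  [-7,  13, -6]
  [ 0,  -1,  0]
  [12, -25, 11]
x^3 - 3*x^2 - 9*x - 5

Expanding det(x·I − A) (e.g. by cofactor expansion or by noting that A is similar to its Jordan form J, which has the same characteristic polynomial as A) gives
  χ_A(x) = x^3 - 3*x^2 - 9*x - 5
which factors as (x - 5)*(x + 1)^2. The eigenvalues (with algebraic multiplicities) are λ = -1 with multiplicity 2, λ = 5 with multiplicity 1.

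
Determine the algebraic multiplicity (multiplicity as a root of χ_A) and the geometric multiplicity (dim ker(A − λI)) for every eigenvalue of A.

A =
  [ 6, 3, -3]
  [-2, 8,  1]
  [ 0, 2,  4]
λ = 6: alg = 3, geom = 1

Step 1 — factor the characteristic polynomial to read off the algebraic multiplicities:
  χ_A(x) = (x - 6)^3

Step 2 — compute geometric multiplicities via the rank-nullity identity g(λ) = n − rank(A − λI):
  rank(A − (6)·I) = 2, so dim ker(A − (6)·I) = n − 2 = 1

Summary:
  λ = 6: algebraic multiplicity = 3, geometric multiplicity = 1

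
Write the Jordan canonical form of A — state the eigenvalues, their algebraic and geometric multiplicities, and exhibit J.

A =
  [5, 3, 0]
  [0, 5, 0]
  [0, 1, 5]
J_2(5) ⊕ J_1(5)

The characteristic polynomial is
  det(x·I − A) = x^3 - 15*x^2 + 75*x - 125 = (x - 5)^3

Eigenvalues and multiplicities (the geometric multiplicity of λ is n − rank(A − λI), which equals the number of Jordan blocks for λ):
  λ = 5: algebraic multiplicity = 3, geometric multiplicity = 2

Determining the block sizes for each eigenvalue:
  λ = 5: 2 blocks summing to 3 forces exactly one block of size 2 and the rest size 1 → block sizes [2, 1]

Assembling the blocks gives a Jordan form
J =
  [5, 1, 0]
  [0, 5, 0]
  [0, 0, 5]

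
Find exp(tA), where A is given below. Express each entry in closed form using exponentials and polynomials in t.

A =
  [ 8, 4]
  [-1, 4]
e^{tA} =
  [2*t*exp(6*t) + exp(6*t), 4*t*exp(6*t)]
  [-t*exp(6*t), -2*t*exp(6*t) + exp(6*t)]

Strategy: write A = P · J · P⁻¹ where J is a Jordan canonical form, so e^{tA} = P · e^{tJ} · P⁻¹, and e^{tJ} can be computed block-by-block.

A has Jordan form
J =
  [6, 1]
  [0, 6]
(up to reordering of blocks).

Per-block formulas:
  For a 2×2 Jordan block J_2(6): exp(t · J_2(6)) = e^(6t)·(I + t·N), where N is the 2×2 nilpotent shift.

After assembling e^{tJ} and conjugating by P, we get:

e^{tA} =
  [2*t*exp(6*t) + exp(6*t), 4*t*exp(6*t)]
  [-t*exp(6*t), -2*t*exp(6*t) + exp(6*t)]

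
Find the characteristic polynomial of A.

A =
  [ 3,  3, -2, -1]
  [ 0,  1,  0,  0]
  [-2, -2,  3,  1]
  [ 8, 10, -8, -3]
x^4 - 4*x^3 + 6*x^2 - 4*x + 1

Expanding det(x·I − A) (e.g. by cofactor expansion or by noting that A is similar to its Jordan form J, which has the same characteristic polynomial as A) gives
  χ_A(x) = x^4 - 4*x^3 + 6*x^2 - 4*x + 1
which factors as (x - 1)^4. The eigenvalues (with algebraic multiplicities) are λ = 1 with multiplicity 4.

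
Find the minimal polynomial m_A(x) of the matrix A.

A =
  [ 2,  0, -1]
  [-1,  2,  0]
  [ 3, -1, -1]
x^3 - 3*x^2 + 3*x - 1

The characteristic polynomial is χ_A(x) = (x - 1)^3, so the eigenvalues are known. The minimal polynomial is
  m_A(x) = Π_λ (x − λ)^{k_λ}
where k_λ is the size of the *largest* Jordan block for λ (equivalently, the smallest k with (A − λI)^k v = 0 for every generalised eigenvector v of λ).

  λ = 1: largest Jordan block has size 3, contributing (x − 1)^3

So m_A(x) = (x - 1)^3 = x^3 - 3*x^2 + 3*x - 1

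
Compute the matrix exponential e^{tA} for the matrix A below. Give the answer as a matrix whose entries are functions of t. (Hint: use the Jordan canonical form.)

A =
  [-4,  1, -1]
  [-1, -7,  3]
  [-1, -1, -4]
e^{tA} =
  [t^2*exp(-5*t)/2 + t*exp(-5*t) + exp(-5*t), t*exp(-5*t), t^2*exp(-5*t)/2 - t*exp(-5*t)]
  [-t^2*exp(-5*t) - t*exp(-5*t), -2*t*exp(-5*t) + exp(-5*t), -t^2*exp(-5*t) + 3*t*exp(-5*t)]
  [-t^2*exp(-5*t)/2 - t*exp(-5*t), -t*exp(-5*t), -t^2*exp(-5*t)/2 + t*exp(-5*t) + exp(-5*t)]

Strategy: write A = P · J · P⁻¹ where J is a Jordan canonical form, so e^{tA} = P · e^{tJ} · P⁻¹, and e^{tJ} can be computed block-by-block.

A has Jordan form
J =
  [-5,  1,  0]
  [ 0, -5,  1]
  [ 0,  0, -5]
(up to reordering of blocks).

Per-block formulas:
  For a 3×3 Jordan block J_3(-5): exp(t · J_3(-5)) = e^(-5t)·(I + t·N + (t^2/2)·N^2), where N is the 3×3 nilpotent shift.

After assembling e^{tJ} and conjugating by P, we get:

e^{tA} =
  [t^2*exp(-5*t)/2 + t*exp(-5*t) + exp(-5*t), t*exp(-5*t), t^2*exp(-5*t)/2 - t*exp(-5*t)]
  [-t^2*exp(-5*t) - t*exp(-5*t), -2*t*exp(-5*t) + exp(-5*t), -t^2*exp(-5*t) + 3*t*exp(-5*t)]
  [-t^2*exp(-5*t)/2 - t*exp(-5*t), -t*exp(-5*t), -t^2*exp(-5*t)/2 + t*exp(-5*t) + exp(-5*t)]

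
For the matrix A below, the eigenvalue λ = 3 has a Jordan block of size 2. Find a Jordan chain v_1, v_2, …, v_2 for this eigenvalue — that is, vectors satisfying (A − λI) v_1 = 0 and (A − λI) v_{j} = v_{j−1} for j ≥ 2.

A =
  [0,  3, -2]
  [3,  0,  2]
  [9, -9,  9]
A Jordan chain for λ = 3 of length 2:
v_1 = (-3, 3, 9)ᵀ
v_2 = (1, 0, 0)ᵀ

Let N = A − (3)·I. We want v_2 with N^2 v_2 = 0 but N^1 v_2 ≠ 0; then v_{j-1} := N · v_j for j = 2, …, 2.

Pick v_2 = (1, 0, 0)ᵀ.
Then v_1 = N · v_2 = (-3, 3, 9)ᵀ.

Sanity check: (A − (3)·I) v_1 = (0, 0, 0)ᵀ = 0. ✓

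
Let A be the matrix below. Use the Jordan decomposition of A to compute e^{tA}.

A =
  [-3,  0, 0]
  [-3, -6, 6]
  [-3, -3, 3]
e^{tA} =
  [exp(-3*t), 0, 0]
  [-1 + exp(-3*t), -1 + 2*exp(-3*t), 2 - 2*exp(-3*t)]
  [-1 + exp(-3*t), -1 + exp(-3*t), 2 - exp(-3*t)]

Strategy: write A = P · J · P⁻¹ where J is a Jordan canonical form, so e^{tA} = P · e^{tJ} · P⁻¹, and e^{tJ} can be computed block-by-block.

A has Jordan form
J =
  [-3,  0, 0]
  [ 0, -3, 0]
  [ 0,  0, 0]
(up to reordering of blocks).

Per-block formulas:
  For a 1×1 block at λ = 0: exp(t · [0]) = [e^(0t)].
  For a 1×1 block at λ = -3: exp(t · [-3]) = [e^(-3t)].

After assembling e^{tJ} and conjugating by P, we get:

e^{tA} =
  [exp(-3*t), 0, 0]
  [-1 + exp(-3*t), -1 + 2*exp(-3*t), 2 - 2*exp(-3*t)]
  [-1 + exp(-3*t), -1 + exp(-3*t), 2 - exp(-3*t)]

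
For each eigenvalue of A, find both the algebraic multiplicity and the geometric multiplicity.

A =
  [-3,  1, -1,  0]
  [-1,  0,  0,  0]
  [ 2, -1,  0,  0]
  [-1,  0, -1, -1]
λ = -1: alg = 4, geom = 2

Step 1 — factor the characteristic polynomial to read off the algebraic multiplicities:
  χ_A(x) = (x + 1)^4

Step 2 — compute geometric multiplicities via the rank-nullity identity g(λ) = n − rank(A − λI):
  rank(A − (-1)·I) = 2, so dim ker(A − (-1)·I) = n − 2 = 2

Summary:
  λ = -1: algebraic multiplicity = 4, geometric multiplicity = 2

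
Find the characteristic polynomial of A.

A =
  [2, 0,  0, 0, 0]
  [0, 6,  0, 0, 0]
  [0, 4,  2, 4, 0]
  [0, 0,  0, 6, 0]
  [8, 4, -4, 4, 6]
x^5 - 22*x^4 + 184*x^3 - 720*x^2 + 1296*x - 864

Expanding det(x·I − A) (e.g. by cofactor expansion or by noting that A is similar to its Jordan form J, which has the same characteristic polynomial as A) gives
  χ_A(x) = x^5 - 22*x^4 + 184*x^3 - 720*x^2 + 1296*x - 864
which factors as (x - 6)^3*(x - 2)^2. The eigenvalues (with algebraic multiplicities) are λ = 2 with multiplicity 2, λ = 6 with multiplicity 3.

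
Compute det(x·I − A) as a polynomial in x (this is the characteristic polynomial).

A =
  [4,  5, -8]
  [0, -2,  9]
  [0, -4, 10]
x^3 - 12*x^2 + 48*x - 64

Expanding det(x·I − A) (e.g. by cofactor expansion or by noting that A is similar to its Jordan form J, which has the same characteristic polynomial as A) gives
  χ_A(x) = x^3 - 12*x^2 + 48*x - 64
which factors as (x - 4)^3. The eigenvalues (with algebraic multiplicities) are λ = 4 with multiplicity 3.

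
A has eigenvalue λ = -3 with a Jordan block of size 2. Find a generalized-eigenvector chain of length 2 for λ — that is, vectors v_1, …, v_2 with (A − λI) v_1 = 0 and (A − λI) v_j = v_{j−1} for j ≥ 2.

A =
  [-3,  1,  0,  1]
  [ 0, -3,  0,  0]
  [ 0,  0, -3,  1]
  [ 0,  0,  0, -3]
A Jordan chain for λ = -3 of length 2:
v_1 = (1, 0, 0, 0)ᵀ
v_2 = (0, 1, 0, 0)ᵀ

Let N = A − (-3)·I. We want v_2 with N^2 v_2 = 0 but N^1 v_2 ≠ 0; then v_{j-1} := N · v_j for j = 2, …, 2.

Pick v_2 = (0, 1, 0, 0)ᵀ.
Then v_1 = N · v_2 = (1, 0, 0, 0)ᵀ.

Sanity check: (A − (-3)·I) v_1 = (0, 0, 0, 0)ᵀ = 0. ✓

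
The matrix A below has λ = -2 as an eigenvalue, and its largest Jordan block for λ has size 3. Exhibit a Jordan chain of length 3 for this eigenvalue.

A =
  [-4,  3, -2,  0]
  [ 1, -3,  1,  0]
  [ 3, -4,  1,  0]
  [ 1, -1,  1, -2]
A Jordan chain for λ = -2 of length 3:
v_1 = (1, 0, -1, 0)ᵀ
v_2 = (-2, 1, 3, 1)ᵀ
v_3 = (1, 0, 0, 0)ᵀ

Let N = A − (-2)·I. We want v_3 with N^3 v_3 = 0 but N^2 v_3 ≠ 0; then v_{j-1} := N · v_j for j = 3, …, 2.

Pick v_3 = (1, 0, 0, 0)ᵀ.
Then v_2 = N · v_3 = (-2, 1, 3, 1)ᵀ.
Then v_1 = N · v_2 = (1, 0, -1, 0)ᵀ.

Sanity check: (A − (-2)·I) v_1 = (0, 0, 0, 0)ᵀ = 0. ✓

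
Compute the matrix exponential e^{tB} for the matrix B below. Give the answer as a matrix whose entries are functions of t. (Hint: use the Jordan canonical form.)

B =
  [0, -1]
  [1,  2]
e^{tB} =
  [-t*exp(t) + exp(t), -t*exp(t)]
  [t*exp(t), t*exp(t) + exp(t)]

Strategy: write B = P · J · P⁻¹ where J is a Jordan canonical form, so e^{tB} = P · e^{tJ} · P⁻¹, and e^{tJ} can be computed block-by-block.

B has Jordan form
J =
  [1, 1]
  [0, 1]
(up to reordering of blocks).

Per-block formulas:
  For a 2×2 Jordan block J_2(1): exp(t · J_2(1)) = e^(1t)·(I + t·N), where N is the 2×2 nilpotent shift.

After assembling e^{tJ} and conjugating by P, we get:

e^{tB} =
  [-t*exp(t) + exp(t), -t*exp(t)]
  [t*exp(t), t*exp(t) + exp(t)]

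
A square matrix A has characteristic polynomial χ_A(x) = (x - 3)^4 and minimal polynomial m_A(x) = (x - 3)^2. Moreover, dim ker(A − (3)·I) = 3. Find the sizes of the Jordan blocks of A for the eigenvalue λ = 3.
Block sizes for λ = 3: [2, 1, 1]

Step 1 — from the characteristic polynomial, algebraic multiplicity of λ = 3 is 4. From dim ker(A − (3)·I) = 3, there are exactly 3 Jordan blocks for λ = 3.
Step 2 — from the minimal polynomial, the factor (x − 3)^2 tells us the largest block for λ = 3 has size 2.
Step 3 — with total size 4, 3 blocks, and largest block 2, the block sizes (in nonincreasing order) are [2, 1, 1].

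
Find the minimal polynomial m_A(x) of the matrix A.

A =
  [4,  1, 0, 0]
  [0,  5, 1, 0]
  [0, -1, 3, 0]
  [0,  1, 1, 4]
x^3 - 12*x^2 + 48*x - 64

The characteristic polynomial is χ_A(x) = (x - 4)^4, so the eigenvalues are known. The minimal polynomial is
  m_A(x) = Π_λ (x − λ)^{k_λ}
where k_λ is the size of the *largest* Jordan block for λ (equivalently, the smallest k with (A − λI)^k v = 0 for every generalised eigenvector v of λ).

  λ = 4: largest Jordan block has size 3, contributing (x − 4)^3

So m_A(x) = (x - 4)^3 = x^3 - 12*x^2 + 48*x - 64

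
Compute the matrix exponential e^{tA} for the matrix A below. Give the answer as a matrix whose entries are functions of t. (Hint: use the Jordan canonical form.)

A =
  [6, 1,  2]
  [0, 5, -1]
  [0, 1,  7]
e^{tA} =
  [exp(6*t), t^2*exp(6*t)/2 + t*exp(6*t), t^2*exp(6*t)/2 + 2*t*exp(6*t)]
  [0, -t*exp(6*t) + exp(6*t), -t*exp(6*t)]
  [0, t*exp(6*t), t*exp(6*t) + exp(6*t)]

Strategy: write A = P · J · P⁻¹ where J is a Jordan canonical form, so e^{tA} = P · e^{tJ} · P⁻¹, and e^{tJ} can be computed block-by-block.

A has Jordan form
J =
  [6, 1, 0]
  [0, 6, 1]
  [0, 0, 6]
(up to reordering of blocks).

Per-block formulas:
  For a 3×3 Jordan block J_3(6): exp(t · J_3(6)) = e^(6t)·(I + t·N + (t^2/2)·N^2), where N is the 3×3 nilpotent shift.

After assembling e^{tJ} and conjugating by P, we get:

e^{tA} =
  [exp(6*t), t^2*exp(6*t)/2 + t*exp(6*t), t^2*exp(6*t)/2 + 2*t*exp(6*t)]
  [0, -t*exp(6*t) + exp(6*t), -t*exp(6*t)]
  [0, t*exp(6*t), t*exp(6*t) + exp(6*t)]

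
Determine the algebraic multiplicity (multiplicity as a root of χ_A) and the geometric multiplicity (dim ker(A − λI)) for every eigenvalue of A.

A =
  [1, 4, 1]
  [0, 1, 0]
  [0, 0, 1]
λ = 1: alg = 3, geom = 2

Step 1 — factor the characteristic polynomial to read off the algebraic multiplicities:
  χ_A(x) = (x - 1)^3

Step 2 — compute geometric multiplicities via the rank-nullity identity g(λ) = n − rank(A − λI):
  rank(A − (1)·I) = 1, so dim ker(A − (1)·I) = n − 1 = 2

Summary:
  λ = 1: algebraic multiplicity = 3, geometric multiplicity = 2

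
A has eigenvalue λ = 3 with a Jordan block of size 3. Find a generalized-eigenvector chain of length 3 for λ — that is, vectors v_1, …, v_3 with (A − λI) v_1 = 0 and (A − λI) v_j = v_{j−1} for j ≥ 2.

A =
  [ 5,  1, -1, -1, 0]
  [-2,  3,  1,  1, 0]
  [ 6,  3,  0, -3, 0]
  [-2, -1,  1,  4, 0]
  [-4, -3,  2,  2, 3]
A Jordan chain for λ = 3 of length 3:
v_1 = (-2, 0, -6, 2, 6)ᵀ
v_2 = (2, -2, 6, -2, -4)ᵀ
v_3 = (1, 0, 0, 0, 0)ᵀ

Let N = A − (3)·I. We want v_3 with N^3 v_3 = 0 but N^2 v_3 ≠ 0; then v_{j-1} := N · v_j for j = 3, …, 2.

Pick v_3 = (1, 0, 0, 0, 0)ᵀ.
Then v_2 = N · v_3 = (2, -2, 6, -2, -4)ᵀ.
Then v_1 = N · v_2 = (-2, 0, -6, 2, 6)ᵀ.

Sanity check: (A − (3)·I) v_1 = (0, 0, 0, 0, 0)ᵀ = 0. ✓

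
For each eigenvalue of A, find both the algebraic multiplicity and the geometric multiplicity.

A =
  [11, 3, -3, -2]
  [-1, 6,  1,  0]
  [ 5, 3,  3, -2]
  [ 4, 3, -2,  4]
λ = 6: alg = 4, geom = 2

Step 1 — factor the characteristic polynomial to read off the algebraic multiplicities:
  χ_A(x) = (x - 6)^4

Step 2 — compute geometric multiplicities via the rank-nullity identity g(λ) = n − rank(A − λI):
  rank(A − (6)·I) = 2, so dim ker(A − (6)·I) = n − 2 = 2

Summary:
  λ = 6: algebraic multiplicity = 4, geometric multiplicity = 2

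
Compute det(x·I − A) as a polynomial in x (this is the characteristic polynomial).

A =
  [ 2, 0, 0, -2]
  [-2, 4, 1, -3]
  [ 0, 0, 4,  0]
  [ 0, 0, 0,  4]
x^4 - 14*x^3 + 72*x^2 - 160*x + 128

Expanding det(x·I − A) (e.g. by cofactor expansion or by noting that A is similar to its Jordan form J, which has the same characteristic polynomial as A) gives
  χ_A(x) = x^4 - 14*x^3 + 72*x^2 - 160*x + 128
which factors as (x - 4)^3*(x - 2). The eigenvalues (with algebraic multiplicities) are λ = 2 with multiplicity 1, λ = 4 with multiplicity 3.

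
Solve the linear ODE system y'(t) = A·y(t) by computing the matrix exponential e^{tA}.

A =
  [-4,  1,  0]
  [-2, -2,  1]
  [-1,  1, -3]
e^{tA} =
  [-t^2*exp(-3*t)/2 - t*exp(-3*t) + exp(-3*t), t*exp(-3*t), t^2*exp(-3*t)/2]
  [-t^2*exp(-3*t)/2 - 2*t*exp(-3*t), t*exp(-3*t) + exp(-3*t), t^2*exp(-3*t)/2 + t*exp(-3*t)]
  [-t^2*exp(-3*t)/2 - t*exp(-3*t), t*exp(-3*t), t^2*exp(-3*t)/2 + exp(-3*t)]

Strategy: write A = P · J · P⁻¹ where J is a Jordan canonical form, so e^{tA} = P · e^{tJ} · P⁻¹, and e^{tJ} can be computed block-by-block.

A has Jordan form
J =
  [-3,  1,  0]
  [ 0, -3,  1]
  [ 0,  0, -3]
(up to reordering of blocks).

Per-block formulas:
  For a 3×3 Jordan block J_3(-3): exp(t · J_3(-3)) = e^(-3t)·(I + t·N + (t^2/2)·N^2), where N is the 3×3 nilpotent shift.

After assembling e^{tJ} and conjugating by P, we get:

e^{tA} =
  [-t^2*exp(-3*t)/2 - t*exp(-3*t) + exp(-3*t), t*exp(-3*t), t^2*exp(-3*t)/2]
  [-t^2*exp(-3*t)/2 - 2*t*exp(-3*t), t*exp(-3*t) + exp(-3*t), t^2*exp(-3*t)/2 + t*exp(-3*t)]
  [-t^2*exp(-3*t)/2 - t*exp(-3*t), t*exp(-3*t), t^2*exp(-3*t)/2 + exp(-3*t)]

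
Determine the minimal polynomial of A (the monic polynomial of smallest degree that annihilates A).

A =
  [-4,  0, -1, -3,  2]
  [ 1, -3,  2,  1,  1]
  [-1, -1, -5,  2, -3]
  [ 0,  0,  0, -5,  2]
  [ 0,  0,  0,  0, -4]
x^4 + 17*x^3 + 108*x^2 + 304*x + 320

The characteristic polynomial is χ_A(x) = (x + 4)^4*(x + 5), so the eigenvalues are known. The minimal polynomial is
  m_A(x) = Π_λ (x − λ)^{k_λ}
where k_λ is the size of the *largest* Jordan block for λ (equivalently, the smallest k with (A − λI)^k v = 0 for every generalised eigenvector v of λ).

  λ = -5: largest Jordan block has size 1, contributing (x + 5)
  λ = -4: largest Jordan block has size 3, contributing (x + 4)^3

So m_A(x) = (x + 4)^3*(x + 5) = x^4 + 17*x^3 + 108*x^2 + 304*x + 320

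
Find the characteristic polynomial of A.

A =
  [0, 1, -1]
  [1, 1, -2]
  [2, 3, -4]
x^3 + 3*x^2 + 3*x + 1

Expanding det(x·I − A) (e.g. by cofactor expansion or by noting that A is similar to its Jordan form J, which has the same characteristic polynomial as A) gives
  χ_A(x) = x^3 + 3*x^2 + 3*x + 1
which factors as (x + 1)^3. The eigenvalues (with algebraic multiplicities) are λ = -1 with multiplicity 3.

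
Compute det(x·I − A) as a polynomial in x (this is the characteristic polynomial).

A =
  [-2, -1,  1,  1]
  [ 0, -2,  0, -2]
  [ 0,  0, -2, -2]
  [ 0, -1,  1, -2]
x^4 + 8*x^3 + 24*x^2 + 32*x + 16

Expanding det(x·I − A) (e.g. by cofactor expansion or by noting that A is similar to its Jordan form J, which has the same characteristic polynomial as A) gives
  χ_A(x) = x^4 + 8*x^3 + 24*x^2 + 32*x + 16
which factors as (x + 2)^4. The eigenvalues (with algebraic multiplicities) are λ = -2 with multiplicity 4.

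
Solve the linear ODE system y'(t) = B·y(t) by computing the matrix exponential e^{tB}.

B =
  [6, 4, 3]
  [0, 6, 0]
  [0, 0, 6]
e^{tB} =
  [exp(6*t), 4*t*exp(6*t), 3*t*exp(6*t)]
  [0, exp(6*t), 0]
  [0, 0, exp(6*t)]

Strategy: write B = P · J · P⁻¹ where J is a Jordan canonical form, so e^{tB} = P · e^{tJ} · P⁻¹, and e^{tJ} can be computed block-by-block.

B has Jordan form
J =
  [6, 1, 0]
  [0, 6, 0]
  [0, 0, 6]
(up to reordering of blocks).

Per-block formulas:
  For a 2×2 Jordan block J_2(6): exp(t · J_2(6)) = e^(6t)·(I + t·N), where N is the 2×2 nilpotent shift.
  For a 1×1 block at λ = 6: exp(t · [6]) = [e^(6t)].

After assembling e^{tJ} and conjugating by P, we get:

e^{tB} =
  [exp(6*t), 4*t*exp(6*t), 3*t*exp(6*t)]
  [0, exp(6*t), 0]
  [0, 0, exp(6*t)]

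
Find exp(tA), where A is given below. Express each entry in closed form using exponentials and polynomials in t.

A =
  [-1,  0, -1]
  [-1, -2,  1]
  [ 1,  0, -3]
e^{tA} =
  [t*exp(-2*t) + exp(-2*t), 0, -t*exp(-2*t)]
  [-t*exp(-2*t), exp(-2*t), t*exp(-2*t)]
  [t*exp(-2*t), 0, -t*exp(-2*t) + exp(-2*t)]

Strategy: write A = P · J · P⁻¹ where J is a Jordan canonical form, so e^{tA} = P · e^{tJ} · P⁻¹, and e^{tJ} can be computed block-by-block.

A has Jordan form
J =
  [-2,  1,  0]
  [ 0, -2,  0]
  [ 0,  0, -2]
(up to reordering of blocks).

Per-block formulas:
  For a 1×1 block at λ = -2: exp(t · [-2]) = [e^(-2t)].
  For a 2×2 Jordan block J_2(-2): exp(t · J_2(-2)) = e^(-2t)·(I + t·N), where N is the 2×2 nilpotent shift.

After assembling e^{tJ} and conjugating by P, we get:

e^{tA} =
  [t*exp(-2*t) + exp(-2*t), 0, -t*exp(-2*t)]
  [-t*exp(-2*t), exp(-2*t), t*exp(-2*t)]
  [t*exp(-2*t), 0, -t*exp(-2*t) + exp(-2*t)]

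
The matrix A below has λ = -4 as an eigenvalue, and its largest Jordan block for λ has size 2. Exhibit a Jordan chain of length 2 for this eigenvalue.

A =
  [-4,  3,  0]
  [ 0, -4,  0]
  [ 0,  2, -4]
A Jordan chain for λ = -4 of length 2:
v_1 = (3, 0, 2)ᵀ
v_2 = (0, 1, 0)ᵀ

Let N = A − (-4)·I. We want v_2 with N^2 v_2 = 0 but N^1 v_2 ≠ 0; then v_{j-1} := N · v_j for j = 2, …, 2.

Pick v_2 = (0, 1, 0)ᵀ.
Then v_1 = N · v_2 = (3, 0, 2)ᵀ.

Sanity check: (A − (-4)·I) v_1 = (0, 0, 0)ᵀ = 0. ✓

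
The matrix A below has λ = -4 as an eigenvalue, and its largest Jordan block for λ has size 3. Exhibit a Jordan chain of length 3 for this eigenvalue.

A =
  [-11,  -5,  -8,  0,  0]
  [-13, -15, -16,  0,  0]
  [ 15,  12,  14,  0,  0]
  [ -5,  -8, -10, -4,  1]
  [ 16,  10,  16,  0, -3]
A Jordan chain for λ = -4 of length 3:
v_1 = (-6, -6, 9, 3, 12)ᵀ
v_2 = (-5, -11, 12, -8, 10)ᵀ
v_3 = (0, 1, 0, 0, 0)ᵀ

Let N = A − (-4)·I. We want v_3 with N^3 v_3 = 0 but N^2 v_3 ≠ 0; then v_{j-1} := N · v_j for j = 3, …, 2.

Pick v_3 = (0, 1, 0, 0, 0)ᵀ.
Then v_2 = N · v_3 = (-5, -11, 12, -8, 10)ᵀ.
Then v_1 = N · v_2 = (-6, -6, 9, 3, 12)ᵀ.

Sanity check: (A − (-4)·I) v_1 = (0, 0, 0, 0, 0)ᵀ = 0. ✓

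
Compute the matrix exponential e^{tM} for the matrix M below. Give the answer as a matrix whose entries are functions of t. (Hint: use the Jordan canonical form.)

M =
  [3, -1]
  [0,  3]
e^{tM} =
  [exp(3*t), -t*exp(3*t)]
  [0, exp(3*t)]

Strategy: write M = P · J · P⁻¹ where J is a Jordan canonical form, so e^{tM} = P · e^{tJ} · P⁻¹, and e^{tJ} can be computed block-by-block.

M has Jordan form
J =
  [3, 1]
  [0, 3]
(up to reordering of blocks).

Per-block formulas:
  For a 2×2 Jordan block J_2(3): exp(t · J_2(3)) = e^(3t)·(I + t·N), where N is the 2×2 nilpotent shift.

After assembling e^{tJ} and conjugating by P, we get:

e^{tM} =
  [exp(3*t), -t*exp(3*t)]
  [0, exp(3*t)]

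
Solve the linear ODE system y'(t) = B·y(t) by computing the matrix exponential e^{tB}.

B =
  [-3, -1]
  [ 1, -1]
e^{tB} =
  [-t*exp(-2*t) + exp(-2*t), -t*exp(-2*t)]
  [t*exp(-2*t), t*exp(-2*t) + exp(-2*t)]

Strategy: write B = P · J · P⁻¹ where J is a Jordan canonical form, so e^{tB} = P · e^{tJ} · P⁻¹, and e^{tJ} can be computed block-by-block.

B has Jordan form
J =
  [-2,  1]
  [ 0, -2]
(up to reordering of blocks).

Per-block formulas:
  For a 2×2 Jordan block J_2(-2): exp(t · J_2(-2)) = e^(-2t)·(I + t·N), where N is the 2×2 nilpotent shift.

After assembling e^{tJ} and conjugating by P, we get:

e^{tB} =
  [-t*exp(-2*t) + exp(-2*t), -t*exp(-2*t)]
  [t*exp(-2*t), t*exp(-2*t) + exp(-2*t)]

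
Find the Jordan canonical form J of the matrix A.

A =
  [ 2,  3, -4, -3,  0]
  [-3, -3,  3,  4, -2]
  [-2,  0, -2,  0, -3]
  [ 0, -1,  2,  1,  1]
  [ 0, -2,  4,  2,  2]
J_3(0) ⊕ J_2(0)

The characteristic polynomial is
  det(x·I − A) = x^5

Eigenvalues and multiplicities (the geometric multiplicity of λ is n − rank(A − λI), which equals the number of Jordan blocks for λ):
  λ = 0: algebraic multiplicity = 5, geometric multiplicity = 2

Determining the block sizes for each eigenvalue:
  λ = 0: with am = 5 and gm = 2, the partition is not yet determined (e.g. several partitions of 5 into 2 parts exist). Let N = A − (0)·I. Computing rank(N^1) = 3, rank(N^2) = 1, rank(N^3) = 0; the number of blocks of size ≥ j is rank(N^{j−1}) − rank(N^j), giving [2, 2, 1]. So we have 1 block(s) of size 3, 1 block(s) of size 2 → block sizes [3, 2]

Assembling the blocks gives a Jordan form
J =
  [0, 1, 0, 0, 0]
  [0, 0, 1, 0, 0]
  [0, 0, 0, 0, 0]
  [0, 0, 0, 0, 1]
  [0, 0, 0, 0, 0]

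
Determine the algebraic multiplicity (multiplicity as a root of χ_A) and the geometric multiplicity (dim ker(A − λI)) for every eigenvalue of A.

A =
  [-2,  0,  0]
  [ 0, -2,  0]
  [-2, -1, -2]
λ = -2: alg = 3, geom = 2

Step 1 — factor the characteristic polynomial to read off the algebraic multiplicities:
  χ_A(x) = (x + 2)^3

Step 2 — compute geometric multiplicities via the rank-nullity identity g(λ) = n − rank(A − λI):
  rank(A − (-2)·I) = 1, so dim ker(A − (-2)·I) = n − 1 = 2

Summary:
  λ = -2: algebraic multiplicity = 3, geometric multiplicity = 2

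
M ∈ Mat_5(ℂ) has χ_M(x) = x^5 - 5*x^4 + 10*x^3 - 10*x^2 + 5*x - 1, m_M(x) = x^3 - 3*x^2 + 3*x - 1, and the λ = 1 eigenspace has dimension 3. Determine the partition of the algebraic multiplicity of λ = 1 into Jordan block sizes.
Block sizes for λ = 1: [3, 1, 1]

Step 1 — from the characteristic polynomial, algebraic multiplicity of λ = 1 is 5. From dim ker(M − (1)·I) = 3, there are exactly 3 Jordan blocks for λ = 1.
Step 2 — from the minimal polynomial, the factor (x − 1)^3 tells us the largest block for λ = 1 has size 3.
Step 3 — with total size 5, 3 blocks, and largest block 3, the block sizes (in nonincreasing order) are [3, 1, 1].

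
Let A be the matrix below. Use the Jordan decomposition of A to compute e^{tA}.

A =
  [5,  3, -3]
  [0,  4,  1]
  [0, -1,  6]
e^{tA} =
  [exp(5*t), 3*t*exp(5*t), -3*t*exp(5*t)]
  [0, -t*exp(5*t) + exp(5*t), t*exp(5*t)]
  [0, -t*exp(5*t), t*exp(5*t) + exp(5*t)]

Strategy: write A = P · J · P⁻¹ where J is a Jordan canonical form, so e^{tA} = P · e^{tJ} · P⁻¹, and e^{tJ} can be computed block-by-block.

A has Jordan form
J =
  [5, 1, 0]
  [0, 5, 0]
  [0, 0, 5]
(up to reordering of blocks).

Per-block formulas:
  For a 2×2 Jordan block J_2(5): exp(t · J_2(5)) = e^(5t)·(I + t·N), where N is the 2×2 nilpotent shift.
  For a 1×1 block at λ = 5: exp(t · [5]) = [e^(5t)].

After assembling e^{tJ} and conjugating by P, we get:

e^{tA} =
  [exp(5*t), 3*t*exp(5*t), -3*t*exp(5*t)]
  [0, -t*exp(5*t) + exp(5*t), t*exp(5*t)]
  [0, -t*exp(5*t), t*exp(5*t) + exp(5*t)]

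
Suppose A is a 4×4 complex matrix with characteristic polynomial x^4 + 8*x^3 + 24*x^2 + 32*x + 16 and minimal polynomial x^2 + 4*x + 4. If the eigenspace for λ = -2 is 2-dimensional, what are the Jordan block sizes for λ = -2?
Block sizes for λ = -2: [2, 2]

Step 1 — from the characteristic polynomial, algebraic multiplicity of λ = -2 is 4. From dim ker(A − (-2)·I) = 2, there are exactly 2 Jordan blocks for λ = -2.
Step 2 — from the minimal polynomial, the factor (x + 2)^2 tells us the largest block for λ = -2 has size 2.
Step 3 — with total size 4, 2 blocks, and largest block 2, the block sizes (in nonincreasing order) are [2, 2].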